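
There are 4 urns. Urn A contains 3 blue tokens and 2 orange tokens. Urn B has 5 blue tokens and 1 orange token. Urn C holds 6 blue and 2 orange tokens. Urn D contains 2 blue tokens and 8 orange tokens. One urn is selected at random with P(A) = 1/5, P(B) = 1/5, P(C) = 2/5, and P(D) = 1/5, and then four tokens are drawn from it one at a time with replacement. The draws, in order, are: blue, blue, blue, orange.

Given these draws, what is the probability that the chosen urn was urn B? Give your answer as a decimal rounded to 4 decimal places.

0.2410

For each hypothesis, P(data | H) works out to: P(data | urn A) = (3/5)(3/5)(3/5)(2/5) = 0.0864; P(data | urn B) = (5/6)(5/6)(5/6)(1/6) = 0.096451; P(data | urn C) = (6/8)(6/8)(6/8)(2/8) = 0.10547; P(data | urn D) = (2/10)(2/10)(2/10)(8/10) = 0.0064.
Multiplying each by its prior: 1/5 · 0.0864 = 0.01728, 1/5 · 0.096451 = 0.01929, 2/5 · 0.10547 = 0.042188, 1/5 · 0.0064 = 0.00128; with total 0.080038.
So P(urn B | data) = (0.01929) / (0.080038) = 0.24101.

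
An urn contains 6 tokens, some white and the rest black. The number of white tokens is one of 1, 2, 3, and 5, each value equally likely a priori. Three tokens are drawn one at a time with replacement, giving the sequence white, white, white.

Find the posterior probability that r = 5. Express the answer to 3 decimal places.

0.776

Under each hypothesis, the probability of the observed sequence is: P(data | r = 1) = (1/6)(1/6)(1/6) = 1/216; P(data | r = 2) = (2/6)(2/6)(2/6) = 1/27; P(data | r = 3) = (3/6)(3/6)(3/6) = 1/8; P(data | r = 5) = (5/6)(5/6)(5/6) = 125/216.
The prior-weighted likelihoods are 1/4 · 1/216 = 1/864, 1/4 · 1/27 = 1/108, 1/4 · 1/8 = 1/32, 1/4 · 125/216 = 125/864; summing to 161/864.
By Bayes' rule, P(r = 5 | data) = (125/864) / (161/864) = 125/161.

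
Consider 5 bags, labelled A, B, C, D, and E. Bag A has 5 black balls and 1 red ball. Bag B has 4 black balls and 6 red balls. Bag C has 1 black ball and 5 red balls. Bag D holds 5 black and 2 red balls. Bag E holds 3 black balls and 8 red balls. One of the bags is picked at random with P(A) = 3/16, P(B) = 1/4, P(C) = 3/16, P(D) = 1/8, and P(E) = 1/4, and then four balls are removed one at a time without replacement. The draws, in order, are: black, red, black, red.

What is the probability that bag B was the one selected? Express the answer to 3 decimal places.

Under each hypothesis, the probability of the observed sequence is: P(data | bag A) = (5/6)(1/5)(4/4)(0/3) = 0; P(data | bag B) = (4/10)(6/9)(3/8)(5/7) = 0.071429; P(data | bag C) = (1/6)(5/5)(0/4) = 0; P(data | bag D) = (5/7)(2/6)(4/5)(1/4) = 0.047619; P(data | bag E) = (3/11)(8/10)(2/9)(7/8) = 0.042424.
Weighting by the prior gives 3/16 · 0 = 0, 1/4 · 0.071429 = 0.017857, 3/16 · 0 = 0, 1/8 · 0.047619 = 0.0059524, 1/4 · 0.042424 = 0.010606; with total 0.034416.
By Bayes' rule, P(bag B | data) = (0.017857) / (0.034416) = 0.51887.

0.519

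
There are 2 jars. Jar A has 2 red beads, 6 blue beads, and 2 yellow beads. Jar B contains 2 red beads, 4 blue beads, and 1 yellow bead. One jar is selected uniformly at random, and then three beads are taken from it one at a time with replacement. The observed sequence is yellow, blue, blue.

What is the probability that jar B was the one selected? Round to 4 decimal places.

Under each hypothesis, the probability of the observed sequence is: P(data | jar A) = (2/10)(6/10)(6/10) = 0.072; P(data | jar B) = (1/7)(4/7)(4/7) = 0.046647.
Weighting by the prior gives 1/2 · 0.072 = 0.036, 1/2 · 0.046647 = 0.023324; with total 0.059324.
Hence P(jar B | data) = (0.023324) / (0.059324) = 0.39316.

0.3932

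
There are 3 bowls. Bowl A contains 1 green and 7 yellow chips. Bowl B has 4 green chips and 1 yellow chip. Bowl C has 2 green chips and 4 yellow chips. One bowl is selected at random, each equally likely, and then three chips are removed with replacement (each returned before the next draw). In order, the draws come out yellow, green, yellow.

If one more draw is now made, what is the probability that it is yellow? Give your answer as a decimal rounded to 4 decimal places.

0.6848

Compute the likelihood of the observed sequence for each case: P(data | bowl A) = (7/8)(1/8)(7/8) = 0.095703; P(data | bowl B) = (1/5)(4/5)(1/5) = 0.032; P(data | bowl C) = (4/6)(2/6)(4/6) = 0.14815.
The prior-weighted likelihoods are 1/3 · 0.095703 = 0.031901, 1/3 · 0.032 = 0.010667, 1/3 · 0.14815 = 0.049383; with total 0.09195.
The posterior is then P(bowl A | data) = 0.34694, P(bowl B | data) = 0.116, P(bowl C | data) = 0.53706.
So P(yellow next | data) = Σ P(yellow next | H) P(H | data) = (7/8)(0.34694) + (1/5)(0.116) + (2/3)(0.53706) = 0.68481.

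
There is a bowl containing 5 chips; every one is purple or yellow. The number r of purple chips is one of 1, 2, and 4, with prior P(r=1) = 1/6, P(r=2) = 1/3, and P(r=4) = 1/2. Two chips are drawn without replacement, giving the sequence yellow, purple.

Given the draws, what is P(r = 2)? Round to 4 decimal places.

Compute the likelihood of the observed sequence for each case: P(data | r = 1) = (4/5)(1/4) = 1/5; P(data | r = 2) = (3/5)(2/4) = 3/10; P(data | r = 4) = (1/5)(4/4) = 1/5.
The prior-weighted likelihoods are 1/6 · 1/5 = 1/30, 1/3 · 3/10 = 1/10, 1/2 · 1/5 = 1/10; these sum to 7/30.
Hence P(r = 2 | data) = (1/10) / (7/30) = 3/7.

0.4286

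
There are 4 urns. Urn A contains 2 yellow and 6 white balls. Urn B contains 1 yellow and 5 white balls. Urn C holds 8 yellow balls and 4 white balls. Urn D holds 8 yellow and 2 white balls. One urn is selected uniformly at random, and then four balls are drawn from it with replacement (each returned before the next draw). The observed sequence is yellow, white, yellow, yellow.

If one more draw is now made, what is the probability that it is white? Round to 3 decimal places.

The likelihood of the observed sequence under each hypothesis: P(data | urn A) = (2/8)(6/8)(2/8)(2/8) = 0.011719; P(data | urn B) = (1/6)(5/6)(1/6)(1/6) = 0.003858; P(data | urn C) = (8/12)(4/12)(8/12)(8/12) = 0.098765; P(data | urn D) = (8/10)(2/10)(8/10)(8/10) = 0.1024.
Multiplying each by its prior: 1/4 · 0.011719 = 0.0029297, 1/4 · 0.003858 = 0.00096451, 1/4 · 0.098765 = 0.024691, 1/4 · 0.1024 = 0.0256; these sum to 0.054186.
Normalising, the posterior is P(urn A | data) = 0.054068, P(urn B | data) = 0.0178, P(urn C | data) = 0.45568, P(urn D | data) = 0.47245.
So P(white next | data) = Σ P(white next | H) P(H | data) = (3/4)(0.054068) + (5/6)(0.0178) + (1/3)(0.45568) + (1/5)(0.47245) = 0.30177.

0.302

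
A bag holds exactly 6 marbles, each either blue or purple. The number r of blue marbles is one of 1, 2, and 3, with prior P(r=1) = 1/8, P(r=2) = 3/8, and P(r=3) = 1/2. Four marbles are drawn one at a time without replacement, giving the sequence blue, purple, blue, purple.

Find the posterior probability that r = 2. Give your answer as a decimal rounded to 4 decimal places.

For each hypothesis, P(data | H) works out to: P(data | r = 1) = (1/6)(5/5)(0/4) = 0; P(data | r = 2) = (2/6)(4/5)(1/4)(3/3) = 1/15; P(data | r = 3) = (3/6)(3/5)(2/4)(2/3) = 1/10.
Weighting by the prior gives 1/8 · 0 = 0, 3/8 · 1/15 = 1/40, 1/2 · 1/10 = 1/20; summing to 3/40.
Therefore the posterior P(r = 2 | data) = (1/40) / (3/40) = 1/3.

0.3333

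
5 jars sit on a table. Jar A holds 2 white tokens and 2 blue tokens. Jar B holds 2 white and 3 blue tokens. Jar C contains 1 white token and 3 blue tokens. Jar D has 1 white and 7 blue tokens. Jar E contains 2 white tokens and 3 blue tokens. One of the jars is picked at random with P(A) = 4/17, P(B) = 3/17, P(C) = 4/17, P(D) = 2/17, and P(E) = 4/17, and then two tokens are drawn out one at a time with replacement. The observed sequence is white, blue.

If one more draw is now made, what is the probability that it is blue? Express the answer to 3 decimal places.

Under each hypothesis, the probability of the observed sequence is: P(data | jar A) = (2/4)(2/4) = 0.25; P(data | jar B) = (2/5)(3/5) = 0.24; P(data | jar C) = (1/4)(3/4) = 0.1875; P(data | jar D) = (1/8)(7/8) = 0.10938; P(data | jar E) = (2/5)(3/5) = 0.24.
The prior-weighted likelihoods are 4/17 · 0.25 = 0.058824, 3/17 · 0.24 = 0.042353, 4/17 · 0.1875 = 0.044118, 2/17 · 0.10938 = 0.012868, 4/17 · 0.24 = 0.056471; with total 0.21463.
Normalising, the posterior is P(jar A | data) = 0.27407, P(jar B | data) = 0.19733, P(jar C | data) = 0.20555, P(jar D | data) = 0.059952, P(jar E | data) = 0.2631.
The predictive probability is P(blue next | data) = (1/2)(0.27407) + (3/5)(0.19733) + (3/4)(0.20555) + (7/8)(0.059952) + (3/5)(0.2631) = 0.61991.

0.620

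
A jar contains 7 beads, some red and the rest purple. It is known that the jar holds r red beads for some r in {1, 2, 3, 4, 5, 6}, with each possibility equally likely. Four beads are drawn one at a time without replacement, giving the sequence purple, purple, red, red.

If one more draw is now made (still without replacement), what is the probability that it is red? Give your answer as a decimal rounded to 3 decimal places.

0.500

The likelihood of the observed sequence under each hypothesis: P(data | r = 1) = (6/7)(5/6)(1/5)(0/4) = 0; P(data | r = 2) = (5/7)(4/6)(2/5)(1/4) = 1/21; P(data | r = 3) = (4/7)(3/6)(3/5)(2/4) = 3/35; P(data | r = 4) = (3/7)(2/6)(4/5)(3/4) = 3/35; P(data | r = 5) = (2/7)(1/6)(5/5)(4/4) = 1/21; P(data | r = 6) = (1/7)(0/6) = 0.
Weighting by the prior gives 1/6 · 0 = 0, 1/6 · 1/21 = 1/126, 1/6 · 3/35 = 1/70, 1/6 · 3/35 = 1/70, 1/6 · 1/21 = 1/126, 1/6 · 0 = 0; with total 2/45.
Normalising, the posterior is P(r = 1 | data) = 0, P(r = 2 | data) = 5/28, P(r = 3 | data) = 9/28, P(r = 4 | data) = 9/28, P(r = 5 | data) = 5/28, P(r = 6 | data) = 0.
The predictive probability is P(red next | data) = (0)(5/28) + (1/3)(9/28) + (2/3)(9/28) + (1)(5/28) = 1/2.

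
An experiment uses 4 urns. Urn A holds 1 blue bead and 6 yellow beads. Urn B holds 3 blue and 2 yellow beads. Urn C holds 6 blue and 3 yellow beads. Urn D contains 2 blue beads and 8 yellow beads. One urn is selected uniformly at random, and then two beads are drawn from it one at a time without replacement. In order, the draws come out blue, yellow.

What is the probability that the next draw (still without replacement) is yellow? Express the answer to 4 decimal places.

0.5397

Under each hypothesis, the probability of the observed sequence is: P(data | urn A) = (1/7)(6/6) = 0.14286; P(data | urn B) = (3/5)(2/4) = 0.3; P(data | urn C) = (6/9)(3/8) = 0.25; P(data | urn D) = (2/10)(8/9) = 0.17778.
The prior-weighted likelihoods are 1/4 · 0.14286 = 0.035714, 1/4 · 0.3 = 0.075, 1/4 · 0.25 = 0.0625, 1/4 · 0.17778 = 0.044444; with total 0.21766.
The posterior is then P(urn A | data) = 0.16408, P(urn B | data) = 0.34458, P(urn C | data) = 0.28715, P(urn D | data) = 0.20419.
So P(yellow next | data) = Σ P(yellow next | H) P(H | data) = (1)(0.16408) + (1/3)(0.34458) + (2/7)(0.28715) + (7/8)(0.20419) = 0.53965.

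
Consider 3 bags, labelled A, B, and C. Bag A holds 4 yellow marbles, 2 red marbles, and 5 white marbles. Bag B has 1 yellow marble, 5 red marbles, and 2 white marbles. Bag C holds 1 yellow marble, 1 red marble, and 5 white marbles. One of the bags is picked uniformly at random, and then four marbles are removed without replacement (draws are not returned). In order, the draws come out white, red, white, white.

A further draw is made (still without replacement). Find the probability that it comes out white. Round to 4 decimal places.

The likelihood of the observed sequence under each hypothesis: P(data | bag A) = (5/11)(2/10)(4/9)(3/8) = 1/66; P(data | bag B) = (2/8)(5/7)(1/6)(0/5) = 0; P(data | bag C) = (5/7)(1/6)(4/5)(3/4) = 1/14.
Multiplying each by its prior: 1/3 · 1/66 = 1/198, 1/3 · 0 = 0, 1/3 · 1/14 = 1/42; summing to 20/693.
Normalising, the posterior is P(bag A | data) = 7/40, P(bag B | data) = 0, P(bag C | data) = 33/40.
So P(white next | data) = Σ P(white next | H) P(H | data) = (2/7)(7/40) + (2/3)(33/40) = 3/5.

0.6000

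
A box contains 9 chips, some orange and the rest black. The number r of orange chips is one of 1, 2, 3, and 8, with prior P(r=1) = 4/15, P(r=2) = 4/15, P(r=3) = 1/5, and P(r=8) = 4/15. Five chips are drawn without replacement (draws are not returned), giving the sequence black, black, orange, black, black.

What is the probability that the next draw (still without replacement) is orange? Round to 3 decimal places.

For each hypothesis, P(data | H) works out to: P(data | r = 1) = (8/9)(7/8)(1/7)(6/6)(5/5) = 0.11111; P(data | r = 2) = (7/9)(6/8)(2/7)(5/6)(4/5) = 0.11111; P(data | r = 3) = (6/9)(5/8)(3/7)(4/6)(3/5) = 0.071429; P(data | r = 8) = (1/9)(0/8) = 0.
Weighting by the prior gives 4/15 · 0.11111 = 0.02963, 4/15 · 0.11111 = 0.02963, 1/5 · 0.071429 = 0.014286, 4/15 · 0 = 0; summing to 0.073545.
The posterior is then P(r = 1 | data) = 0.40288, P(r = 2 | data) = 0.40288, P(r = 3 | data) = 0.19424, P(r = 8 | data) = 0.
Averaging over the posterior, P(orange next | data) = (0)(0.40288) + (1/4)(0.40288) + (1/2)(0.19424) = 0.19784.

0.198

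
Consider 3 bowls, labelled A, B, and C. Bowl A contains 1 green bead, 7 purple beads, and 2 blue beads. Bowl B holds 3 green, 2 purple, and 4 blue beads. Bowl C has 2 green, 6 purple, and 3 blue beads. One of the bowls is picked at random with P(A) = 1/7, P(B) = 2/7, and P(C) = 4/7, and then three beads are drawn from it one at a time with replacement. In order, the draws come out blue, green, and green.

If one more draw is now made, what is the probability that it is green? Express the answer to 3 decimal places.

0.290

The likelihood of the observed sequence under each hypothesis: P(data | bowl A) = (2/10)(1/10)(1/10) = 0.002; P(data | bowl B) = (4/9)(3/9)(3/9) = 0.049383; P(data | bowl C) = (3/11)(2/11)(2/11) = 0.0090158.
Multiplying each by its prior: 1/7 · 0.002 = 0.00028571, 2/7 · 0.049383 = 0.014109, 4/7 · 0.0090158 = 0.0051519; summing to 0.019547.
Dividing through by the total gives posterior P(bowl A | data) = 0.014617, P(bowl B | data) = 0.72182, P(bowl C | data) = 0.26356.
The predictive probability is P(green next | data) = (1/10)(0.014617) + (1/3)(0.72182) + (2/11)(0.26356) = 0.28999.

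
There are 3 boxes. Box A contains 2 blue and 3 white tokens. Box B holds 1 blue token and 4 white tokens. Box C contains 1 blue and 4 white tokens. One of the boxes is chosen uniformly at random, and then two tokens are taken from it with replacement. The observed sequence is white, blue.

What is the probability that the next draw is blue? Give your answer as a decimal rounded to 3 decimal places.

0.286

For each hypothesis, P(data | H) works out to: P(data | box A) = (3/5)(2/5) = 6/25; P(data | box B) = (4/5)(1/5) = 4/25; P(data | box C) = (4/5)(1/5) = 4/25.
Weighting by the prior gives 1/3 · 6/25 = 2/25, 1/3 · 4/25 = 4/75, 1/3 · 4/25 = 4/75; these sum to 14/75.
Normalising, the posterior is P(box A | data) = 3/7, P(box B | data) = 2/7, P(box C | data) = 2/7.
The predictive probability is P(blue next | data) = (2/5)(3/7) + (1/5)(2/7) + (1/5)(2/7) = 2/7.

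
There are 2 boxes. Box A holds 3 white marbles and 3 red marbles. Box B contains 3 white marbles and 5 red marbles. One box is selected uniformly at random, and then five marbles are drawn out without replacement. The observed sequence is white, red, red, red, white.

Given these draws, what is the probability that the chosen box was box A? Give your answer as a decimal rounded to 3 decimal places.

0.483

Compute the likelihood of the observed sequence for each case: P(data | box A) = (3/6)(3/5)(2/4)(1/3)(2/2) = 1/20; P(data | box B) = (3/8)(5/7)(4/6)(3/5)(2/4) = 3/56.
Weighting by the prior gives 1/2 · 1/20 = 1/40, 1/2 · 3/56 = 3/112; with total 29/560.
Hence P(box A | data) = (1/40) / (29/560) = 14/29.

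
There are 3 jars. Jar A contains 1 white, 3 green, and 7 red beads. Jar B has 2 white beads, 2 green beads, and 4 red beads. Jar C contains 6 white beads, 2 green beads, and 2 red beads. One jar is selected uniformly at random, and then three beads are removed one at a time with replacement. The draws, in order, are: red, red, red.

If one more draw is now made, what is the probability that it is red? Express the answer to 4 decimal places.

0.5838

Under each hypothesis, the probability of the observed sequence is: P(data | jar A) = (7/11)(7/11)(7/11) = 0.2577; P(data | jar B) = (4/8)(4/8)(4/8) = 0.125; P(data | jar C) = (2/10)(2/10)(2/10) = 0.008.
Multiplying each by its prior: 1/3 · 0.2577 = 0.0859, 1/3 · 0.125 = 0.041667, 1/3 · 0.008 = 0.0026667; these sum to 0.13023.
The posterior is then P(jar A | data) = 0.65959, P(jar B | data) = 0.31994, P(jar C | data) = 0.020476.
So P(red next | data) = Σ P(red next | H) P(H | data) = (7/11)(0.65959) + (1/2)(0.31994) + (1/5)(0.020476) = 0.5838.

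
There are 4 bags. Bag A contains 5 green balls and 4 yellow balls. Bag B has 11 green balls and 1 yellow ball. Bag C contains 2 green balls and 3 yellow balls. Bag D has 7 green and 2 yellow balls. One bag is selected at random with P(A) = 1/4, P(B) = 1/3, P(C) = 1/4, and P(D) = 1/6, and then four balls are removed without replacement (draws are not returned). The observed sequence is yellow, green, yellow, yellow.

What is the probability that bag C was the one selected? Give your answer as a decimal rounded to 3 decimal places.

For each hypothesis, P(data | H) works out to: P(data | bag A) = (4/9)(5/8)(3/7)(2/6) = 5/126; P(data | bag B) = (1/12)(11/11)(0/10) = 0; P(data | bag C) = (3/5)(2/4)(2/3)(1/2) = 1/10; P(data | bag D) = (2/9)(7/8)(1/7)(0/6) = 0.
Weighting by the prior gives 1/4 · 5/126 = 5/504, 1/3 · 0 = 0, 1/4 · 1/10 = 1/40, 1/6 · 0 = 0; with total 11/315.
So P(bag C | data) = (1/40) / (11/315) = 63/88.

0.716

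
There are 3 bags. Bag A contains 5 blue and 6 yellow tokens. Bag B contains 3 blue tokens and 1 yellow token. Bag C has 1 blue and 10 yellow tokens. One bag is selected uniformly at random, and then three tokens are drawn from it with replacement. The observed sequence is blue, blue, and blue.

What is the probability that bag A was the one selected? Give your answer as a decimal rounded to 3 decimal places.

0.182

Under each hypothesis, the probability of the observed sequence is: P(data | bag A) = (5/11)(5/11)(5/11) = 0.093914; P(data | bag B) = (3/4)(3/4)(3/4) = 0.42188; P(data | bag C) = (1/11)(1/11)(1/11) = 0.00075131.
The prior-weighted likelihoods are 1/3 · 0.093914 = 0.031305, 1/3 · 0.42188 = 0.14062, 1/3 · 0.00075131 = 0.00025044; summing to 0.17218.
By Bayes' rule, P(bag A | data) = (0.031305) / (0.17218) = 0.18181.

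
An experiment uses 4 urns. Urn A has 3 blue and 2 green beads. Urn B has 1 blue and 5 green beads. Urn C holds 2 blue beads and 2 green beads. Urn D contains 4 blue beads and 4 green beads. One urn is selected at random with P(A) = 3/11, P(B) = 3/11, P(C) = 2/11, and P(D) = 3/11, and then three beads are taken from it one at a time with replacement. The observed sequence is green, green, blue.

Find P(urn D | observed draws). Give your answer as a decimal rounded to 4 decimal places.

Under each hypothesis, the probability of the observed sequence is: P(data | urn A) = (2/5)(2/5)(3/5) = 0.096; P(data | urn B) = (5/6)(5/6)(1/6) = 0.11574; P(data | urn C) = (2/4)(2/4)(2/4) = 0.125; P(data | urn D) = (4/8)(4/8)(4/8) = 0.125.
The prior-weighted likelihoods are 3/11 · 0.096 = 0.026182, 3/11 · 0.11574 = 0.031566, 2/11 · 0.125 = 0.022727, 3/11 · 0.125 = 0.034091; with total 0.11457.
So P(urn D | data) = (0.034091) / (0.11457) = 0.29757.

0.2976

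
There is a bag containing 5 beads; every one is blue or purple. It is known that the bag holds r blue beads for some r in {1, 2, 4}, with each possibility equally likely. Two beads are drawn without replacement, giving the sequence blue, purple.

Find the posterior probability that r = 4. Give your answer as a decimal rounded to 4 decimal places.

0.2857

Compute the likelihood of the observed sequence for each case: P(data | r = 1) = (1/5)(4/4) = 1/5; P(data | r = 2) = (2/5)(3/4) = 3/10; P(data | r = 4) = (4/5)(1/4) = 1/5.
Multiplying each by its prior: 1/3 · 1/5 = 1/15, 1/3 · 3/10 = 1/10, 1/3 · 1/5 = 1/15; with total 7/30.
So P(r = 4 | data) = (1/15) / (7/30) = 2/7.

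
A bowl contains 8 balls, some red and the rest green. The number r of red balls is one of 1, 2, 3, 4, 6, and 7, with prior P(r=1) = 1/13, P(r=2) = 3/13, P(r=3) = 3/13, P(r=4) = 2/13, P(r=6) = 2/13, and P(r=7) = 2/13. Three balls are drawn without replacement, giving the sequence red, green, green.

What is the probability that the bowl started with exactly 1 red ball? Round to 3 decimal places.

The likelihood of the observed sequence under each hypothesis: P(data | r = 1) = (1/8)(7/7)(6/6) = 1/8; P(data | r = 2) = (2/8)(6/7)(5/6) = 5/28; P(data | r = 3) = (3/8)(5/7)(4/6) = 5/28; P(data | r = 4) = (4/8)(4/7)(3/6) = 1/7; P(data | r = 6) = (6/8)(2/7)(1/6) = 1/28; P(data | r = 7) = (7/8)(1/7)(0/6) = 0.
Multiplying each by its prior: 1/13 · 1/8 = 1/104, 3/13 · 5/28 = 15/364, 3/13 · 5/28 = 15/364, 2/13 · 1/7 = 2/91, 2/13 · 1/28 = 1/182, 2/13 · 0 = 0; with total 87/728.
Hence P(r = 1 | data) = (1/104) / (87/728) = 7/87.

0.080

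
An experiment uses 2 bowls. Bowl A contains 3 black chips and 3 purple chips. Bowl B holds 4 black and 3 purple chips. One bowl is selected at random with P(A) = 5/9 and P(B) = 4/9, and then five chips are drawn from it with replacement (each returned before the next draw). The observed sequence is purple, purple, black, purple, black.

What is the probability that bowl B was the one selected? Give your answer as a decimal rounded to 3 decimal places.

0.397

The likelihood of the observed sequence under each hypothesis: P(data | bowl A) = (3/6)(3/6)(3/6)(3/6)(3/6) = 0.03125; P(data | bowl B) = (3/7)(3/7)(4/7)(3/7)(4/7) = 0.025704.
The prior-weighted likelihoods are 5/9 · 0.03125 = 0.017361, 4/9 · 0.025704 = 0.011424; summing to 0.028785.
By Bayes' rule, P(bowl B | data) = (0.011424) / (0.028785) = 0.39687.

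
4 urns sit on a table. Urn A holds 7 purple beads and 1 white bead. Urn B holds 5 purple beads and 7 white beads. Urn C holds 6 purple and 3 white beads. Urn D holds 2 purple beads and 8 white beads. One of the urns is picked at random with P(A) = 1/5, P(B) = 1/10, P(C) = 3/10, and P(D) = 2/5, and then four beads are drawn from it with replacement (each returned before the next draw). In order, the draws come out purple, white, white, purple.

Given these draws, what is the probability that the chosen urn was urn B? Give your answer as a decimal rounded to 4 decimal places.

Compute the likelihood of the observed sequence for each case: P(data | urn A) = (7/8)(1/8)(1/8)(7/8) = 0.011963; P(data | urn B) = (5/12)(7/12)(7/12)(5/12) = 0.059076; P(data | urn C) = (6/9)(3/9)(3/9)(6/9) = 0.049383; P(data | urn D) = (2/10)(8/10)(8/10)(2/10) = 0.0256.
Weighting by the prior gives 1/5 · 0.011963 = 0.0023926, 1/10 · 0.059076 = 0.0059076, 3/10 · 0.049383 = 0.014815, 2/5 · 0.0256 = 0.01024; with total 0.033355.
So P(urn B | data) = (0.0059076) / (0.033355) = 0.17711.

0.1771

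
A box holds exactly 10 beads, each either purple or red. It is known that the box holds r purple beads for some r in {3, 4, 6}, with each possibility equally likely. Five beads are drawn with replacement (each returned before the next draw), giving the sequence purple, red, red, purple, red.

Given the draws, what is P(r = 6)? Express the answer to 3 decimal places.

0.260

For each hypothesis, P(data | H) works out to: P(data | r = 3) = (3/10)(7/10)(7/10)(3/10)(7/10) = 0.03087; P(data | r = 4) = (4/10)(6/10)(6/10)(4/10)(6/10) = 0.03456; P(data | r = 6) = (6/10)(4/10)(4/10)(6/10)(4/10) = 0.02304.
Weighting by the prior gives 1/3 · 0.03087 = 0.01029, 1/3 · 0.03456 = 0.01152, 1/3 · 0.02304 = 0.00768; these sum to 0.02949.
So P(r = 6 | data) = (0.00768) / (0.02949) = 0.26043.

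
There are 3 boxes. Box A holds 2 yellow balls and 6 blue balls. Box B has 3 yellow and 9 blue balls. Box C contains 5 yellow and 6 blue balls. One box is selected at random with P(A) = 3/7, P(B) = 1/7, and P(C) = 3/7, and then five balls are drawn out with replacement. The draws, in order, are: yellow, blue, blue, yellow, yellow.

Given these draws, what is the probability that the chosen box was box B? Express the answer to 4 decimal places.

0.0739

Compute the likelihood of the observed sequence for each case: P(data | box A) = (2/8)(6/8)(6/8)(2/8)(2/8) = 0.0087891; P(data | box B) = (3/12)(9/12)(9/12)(3/12)(3/12) = 0.0087891; P(data | box C) = (5/11)(6/11)(6/11)(5/11)(5/11) = 0.027941.
Weighting by the prior gives 3/7 · 0.0087891 = 0.0037667, 1/7 · 0.0087891 = 0.0012556, 3/7 · 0.027941 = 0.011975; summing to 0.016997.
By Bayes' rule, P(box B | data) = (0.0012556) / (0.016997) = 0.07387.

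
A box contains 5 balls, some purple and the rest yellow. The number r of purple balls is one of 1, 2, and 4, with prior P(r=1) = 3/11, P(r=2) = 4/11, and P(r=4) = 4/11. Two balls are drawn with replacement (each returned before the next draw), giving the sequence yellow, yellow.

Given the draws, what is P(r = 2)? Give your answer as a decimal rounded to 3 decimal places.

0.409

Under each hypothesis, the probability of the observed sequence is: P(data | r = 1) = (4/5)(4/5) = 16/25; P(data | r = 2) = (3/5)(3/5) = 9/25; P(data | r = 4) = (1/5)(1/5) = 1/25.
Multiplying each by its prior: 3/11 · 16/25 = 48/275, 4/11 · 9/25 = 36/275, 4/11 · 1/25 = 4/275; summing to 8/25.
By Bayes' rule, P(r = 2 | data) = (36/275) / (8/25) = 9/22.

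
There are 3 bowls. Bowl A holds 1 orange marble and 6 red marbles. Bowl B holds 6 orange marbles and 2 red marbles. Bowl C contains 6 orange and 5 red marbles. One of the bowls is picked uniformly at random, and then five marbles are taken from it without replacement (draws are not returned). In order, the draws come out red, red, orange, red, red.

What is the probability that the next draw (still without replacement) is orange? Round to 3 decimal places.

For each hypothesis, P(data | H) works out to: P(data | bowl A) = (6/7)(5/6)(1/5)(4/4)(3/3) = 1/7; P(data | bowl B) = (2/8)(1/7)(6/6)(0/5) = 0; P(data | bowl C) = (5/11)(4/10)(6/9)(3/8)(2/7) = 1/77.
The prior-weighted likelihoods are 1/3 · 1/7 = 1/21, 1/3 · 0 = 0, 1/3 · 1/77 = 1/231; these sum to 4/77.
Dividing through by the total gives posterior P(bowl A | data) = 11/12, P(bowl B | data) = 0, P(bowl C | data) = 1/12.
Averaging over the posterior, P(orange next | data) = (0)(11/12) + (5/6)(1/12) = 5/72.

0.069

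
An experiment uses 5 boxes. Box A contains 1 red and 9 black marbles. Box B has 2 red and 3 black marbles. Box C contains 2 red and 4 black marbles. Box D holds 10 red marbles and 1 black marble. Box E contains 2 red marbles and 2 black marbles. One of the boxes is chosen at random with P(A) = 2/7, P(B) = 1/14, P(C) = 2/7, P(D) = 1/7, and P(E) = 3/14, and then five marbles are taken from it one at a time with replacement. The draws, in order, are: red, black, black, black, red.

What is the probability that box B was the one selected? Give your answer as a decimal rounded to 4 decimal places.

0.1190

Under each hypothesis, the probability of the observed sequence is: P(data | box A) = (1/10)(9/10)(9/10)(9/10)(1/10) = 0.00729; P(data | box B) = (2/5)(3/5)(3/5)(3/5)(2/5) = 0.03456; P(data | box C) = (2/6)(4/6)(4/6)(4/6)(2/6) = 0.032922; P(data | box D) = (10/11)(1/11)(1/11)(1/11)(10/11) = 0.00062092; P(data | box E) = (2/4)(2/4)(2/4)(2/4)(2/4) = 0.03125.
The prior-weighted likelihoods are 2/7 · 0.00729 = 0.0020829, 1/14 · 0.03456 = 0.0024686, 2/7 · 0.032922 = 0.0094062, 1/7 · 0.00062092 = 8.8703e-05, 3/14 · 0.03125 = 0.0066964; with total 0.020743.
Hence P(box B | data) = (0.0024686) / (0.020743) = 0.11901.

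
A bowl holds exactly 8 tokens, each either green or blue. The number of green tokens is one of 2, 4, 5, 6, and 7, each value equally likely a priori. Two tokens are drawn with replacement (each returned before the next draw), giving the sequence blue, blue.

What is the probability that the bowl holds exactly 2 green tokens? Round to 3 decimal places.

The likelihood of the observed sequence under each hypothesis: P(data | r = 2) = (6/8)(6/8) = 9/16; P(data | r = 4) = (4/8)(4/8) = 1/4; P(data | r = 5) = (3/8)(3/8) = 9/64; P(data | r = 6) = (2/8)(2/8) = 1/16; P(data | r = 7) = (1/8)(1/8) = 1/64.
Multiplying each by its prior: 1/5 · 9/16 = 9/80, 1/5 · 1/4 = 1/20, 1/5 · 9/64 = 9/320, 1/5 · 1/16 = 1/80, 1/5 · 1/64 = 1/320; these sum to 33/160.
Hence P(r = 2 | data) = (9/80) / (33/160) = 6/11.

0.545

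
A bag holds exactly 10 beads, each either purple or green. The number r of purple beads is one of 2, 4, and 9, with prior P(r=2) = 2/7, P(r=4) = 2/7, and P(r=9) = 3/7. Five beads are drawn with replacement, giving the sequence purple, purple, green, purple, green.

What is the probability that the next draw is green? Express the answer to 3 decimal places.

0.486

For each hypothesis, P(data | H) works out to: P(data | r = 2) = (2/10)(2/10)(8/10)(2/10)(8/10) = 0.00512; P(data | r = 4) = (4/10)(4/10)(6/10)(4/10)(6/10) = 0.02304; P(data | r = 9) = (9/10)(9/10)(1/10)(9/10)(1/10) = 0.00729.
Weighting by the prior gives 2/7 · 0.00512 = 0.0014629, 2/7 · 0.02304 = 0.0065829, 3/7 · 0.00729 = 0.0031243; these sum to 0.01117.
Normalising, the posterior is P(r = 2 | data) = 0.13096, P(r = 4 | data) = 0.58933, P(r = 9 | data) = 0.2797.
Averaging over the posterior, P(green next | data) = (4/5)(0.13096) + (3/5)(0.58933) + (1/10)(0.2797) = 0.48634.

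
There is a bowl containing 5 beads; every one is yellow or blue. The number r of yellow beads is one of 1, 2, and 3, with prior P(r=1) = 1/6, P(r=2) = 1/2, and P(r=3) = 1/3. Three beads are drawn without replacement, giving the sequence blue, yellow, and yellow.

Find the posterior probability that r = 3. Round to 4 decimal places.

0.5714

For each hypothesis, P(data | H) works out to: P(data | r = 1) = (4/5)(1/4)(0/3) = 0; P(data | r = 2) = (3/5)(2/4)(1/3) = 1/10; P(data | r = 3) = (2/5)(3/4)(2/3) = 1/5.
Multiplying each by its prior: 1/6 · 0 = 0, 1/2 · 1/10 = 1/20, 1/3 · 1/5 = 1/15; summing to 7/60.
By Bayes' rule, P(r = 3 | data) = (1/15) / (7/60) = 4/7.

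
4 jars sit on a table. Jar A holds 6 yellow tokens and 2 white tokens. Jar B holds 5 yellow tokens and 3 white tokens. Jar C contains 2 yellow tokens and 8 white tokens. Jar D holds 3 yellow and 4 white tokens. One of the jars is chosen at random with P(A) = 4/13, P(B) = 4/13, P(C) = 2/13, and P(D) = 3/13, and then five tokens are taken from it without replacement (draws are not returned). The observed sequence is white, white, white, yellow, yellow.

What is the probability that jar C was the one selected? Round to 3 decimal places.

The likelihood of the observed sequence under each hypothesis: P(data | jar A) = (2/8)(1/7)(0/6) = 0; P(data | jar B) = (3/8)(2/7)(1/6)(5/5)(4/4) = 0.017857; P(data | jar C) = (8/10)(7/9)(6/8)(2/7)(1/6) = 0.022222; P(data | jar D) = (4/7)(3/6)(2/5)(3/4)(2/3) = 0.057143.
Weighting by the prior gives 4/13 · 0 = 0, 4/13 · 0.017857 = 0.0054945, 2/13 · 0.022222 = 0.0034188, 3/13 · 0.057143 = 0.013187; these sum to 0.0221.
Therefore the posterior P(jar C | data) = (0.0034188) / (0.0221) = 0.1547.

0.155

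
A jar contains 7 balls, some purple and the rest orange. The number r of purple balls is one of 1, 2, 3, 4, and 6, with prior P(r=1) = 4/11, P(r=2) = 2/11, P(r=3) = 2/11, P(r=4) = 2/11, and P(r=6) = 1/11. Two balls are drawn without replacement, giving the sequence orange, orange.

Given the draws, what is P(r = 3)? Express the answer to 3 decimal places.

Under each hypothesis, the probability of the observed sequence is: P(data | r = 1) = (6/7)(5/6) = 5/7; P(data | r = 2) = (5/7)(4/6) = 10/21; P(data | r = 3) = (4/7)(3/6) = 2/7; P(data | r = 4) = (3/7)(2/6) = 1/7; P(data | r = 6) = (1/7)(0/6) = 0.
Weighting by the prior gives 4/11 · 5/7 = 20/77, 2/11 · 10/21 = 20/231, 2/11 · 2/7 = 4/77, 2/11 · 1/7 = 2/77, 1/11 · 0 = 0; these sum to 14/33.
Therefore the posterior P(r = 3 | data) = (4/77) / (14/33) = 6/49.

0.122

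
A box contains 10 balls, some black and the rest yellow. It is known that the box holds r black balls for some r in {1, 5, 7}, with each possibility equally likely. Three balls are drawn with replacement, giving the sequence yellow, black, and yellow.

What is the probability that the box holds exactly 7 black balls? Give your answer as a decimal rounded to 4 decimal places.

Under each hypothesis, the probability of the observed sequence is: P(data | r = 1) = (9/10)(1/10)(9/10) = 0.081; P(data | r = 5) = (5/10)(5/10)(5/10) = 0.125; P(data | r = 7) = (3/10)(7/10)(3/10) = 0.063.
Multiplying each by its prior: 1/3 · 0.081 = 0.027, 1/3 · 0.125 = 0.041667, 1/3 · 0.063 = 0.021; with total 0.089667.
Hence P(r = 7 | data) = (0.021) / (0.089667) = 0.2342.

0.2342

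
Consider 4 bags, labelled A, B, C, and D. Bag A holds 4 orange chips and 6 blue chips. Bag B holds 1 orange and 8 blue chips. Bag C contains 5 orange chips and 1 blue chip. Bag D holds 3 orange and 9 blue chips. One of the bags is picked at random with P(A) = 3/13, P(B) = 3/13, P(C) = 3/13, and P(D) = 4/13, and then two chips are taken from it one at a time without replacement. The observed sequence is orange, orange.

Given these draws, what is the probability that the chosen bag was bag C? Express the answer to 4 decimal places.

The likelihood of the observed sequence under each hypothesis: P(data | bag A) = (4/10)(3/9) = 2/15; P(data | bag B) = (1/9)(0/8) = 0; P(data | bag C) = (5/6)(4/5) = 2/3; P(data | bag D) = (3/12)(2/11) = 1/22.
Weighting by the prior gives 3/13 · 2/15 = 2/65, 3/13 · 0 = 0, 3/13 · 2/3 = 2/13, 4/13 · 1/22 = 2/143; these sum to 142/715.
By Bayes' rule, P(bag C | data) = (2/13) / (142/715) = 55/71.

0.7746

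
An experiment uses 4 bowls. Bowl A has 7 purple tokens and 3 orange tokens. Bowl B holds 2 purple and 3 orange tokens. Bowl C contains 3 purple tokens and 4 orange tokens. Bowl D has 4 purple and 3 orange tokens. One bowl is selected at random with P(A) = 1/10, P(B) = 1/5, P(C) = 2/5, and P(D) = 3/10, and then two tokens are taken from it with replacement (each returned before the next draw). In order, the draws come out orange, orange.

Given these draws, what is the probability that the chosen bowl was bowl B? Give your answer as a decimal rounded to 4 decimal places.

For each hypothesis, P(data | H) works out to: P(data | bowl A) = (3/10)(3/10) = 0.09; P(data | bowl B) = (3/5)(3/5) = 0.36; P(data | bowl C) = (4/7)(4/7) = 0.32653; P(data | bowl D) = (3/7)(3/7) = 0.18367.
Multiplying each by its prior: 1/10 · 0.09 = 0.009, 1/5 · 0.36 = 0.072, 2/5 · 0.32653 = 0.13061, 3/10 · 0.18367 = 0.055102; with total 0.26671.
Therefore the posterior P(bowl B | data) = (0.072) / (0.26671) = 0.26995.

0.2700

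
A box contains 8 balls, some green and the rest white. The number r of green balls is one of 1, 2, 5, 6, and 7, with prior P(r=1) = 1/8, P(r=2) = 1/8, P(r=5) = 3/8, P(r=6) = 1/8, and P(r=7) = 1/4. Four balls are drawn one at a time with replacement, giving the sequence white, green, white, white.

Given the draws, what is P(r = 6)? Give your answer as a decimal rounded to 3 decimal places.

0.039

Under each hypothesis, the probability of the observed sequence is: P(data | r = 1) = (7/8)(1/8)(7/8)(7/8) = 0.08374; P(data | r = 2) = (6/8)(2/8)(6/8)(6/8) = 0.10547; P(data | r = 5) = (3/8)(5/8)(3/8)(3/8) = 0.032959; P(data | r = 6) = (2/8)(6/8)(2/8)(2/8) = 0.011719; P(data | r = 7) = (1/8)(7/8)(1/8)(1/8) = 0.001709.
The prior-weighted likelihoods are 1/8 · 0.08374 = 0.010468, 1/8 · 0.10547 = 0.013184, 3/8 · 0.032959 = 0.01236, 1/8 · 0.011719 = 0.0014648, 1/4 · 0.001709 = 0.00042725; these sum to 0.037903.
So P(r = 6 | data) = (0.0014648) / (0.037903) = 0.038647.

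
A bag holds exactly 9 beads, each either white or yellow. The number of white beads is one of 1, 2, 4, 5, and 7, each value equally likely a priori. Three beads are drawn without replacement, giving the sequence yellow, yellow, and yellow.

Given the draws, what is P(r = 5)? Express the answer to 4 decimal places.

Under each hypothesis, the probability of the observed sequence is: P(data | r = 1) = (8/9)(7/8)(6/7) = 2/3; P(data | r = 2) = (7/9)(6/8)(5/7) = 5/12; P(data | r = 4) = (5/9)(4/8)(3/7) = 5/42; P(data | r = 5) = (4/9)(3/8)(2/7) = 1/21; P(data | r = 7) = (2/9)(1/8)(0/7) = 0.
The prior-weighted likelihoods are 1/5 · 2/3 = 2/15, 1/5 · 5/12 = 1/12, 1/5 · 5/42 = 1/42, 1/5 · 1/21 = 1/105, 1/5 · 0 = 0; summing to 1/4.
By Bayes' rule, P(r = 5 | data) = (1/105) / (1/4) = 4/105.

0.0381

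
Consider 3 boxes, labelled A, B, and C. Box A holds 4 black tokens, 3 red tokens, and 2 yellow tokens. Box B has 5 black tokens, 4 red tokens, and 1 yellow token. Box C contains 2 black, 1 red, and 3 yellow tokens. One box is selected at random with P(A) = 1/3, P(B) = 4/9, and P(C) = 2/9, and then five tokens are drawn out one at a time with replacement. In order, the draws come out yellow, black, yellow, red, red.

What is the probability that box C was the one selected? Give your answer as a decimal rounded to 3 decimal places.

Under each hypothesis, the probability of the observed sequence is: P(data | box A) = (2/9)(4/9)(2/9)(3/9)(3/9) = 0.0024387; P(data | box B) = (1/10)(5/10)(1/10)(4/10)(4/10) = 0.0008; P(data | box C) = (3/6)(2/6)(3/6)(1/6)(1/6) = 0.0023148.
Weighting by the prior gives 1/3 · 0.0024387 = 0.00081288, 4/9 · 0.0008 = 0.00035556, 2/9 · 0.0023148 = 0.0005144; with total 0.0016828.
By Bayes' rule, P(box C | data) = (0.0005144) / (0.0016828) = 0.30568.

0.306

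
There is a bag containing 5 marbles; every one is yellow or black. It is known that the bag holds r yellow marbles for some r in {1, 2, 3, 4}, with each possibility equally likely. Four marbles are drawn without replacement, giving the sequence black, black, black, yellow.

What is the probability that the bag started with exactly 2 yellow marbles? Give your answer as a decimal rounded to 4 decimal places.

The likelihood of the observed sequence under each hypothesis: P(data | r = 1) = (4/5)(3/4)(2/3)(1/2) = 1/5; P(data | r = 2) = (3/5)(2/4)(1/3)(2/2) = 1/10; P(data | r = 3) = (2/5)(1/4)(0/3) = 0; P(data | r = 4) = (1/5)(0/4) = 0.
Multiplying each by its prior: 1/4 · 1/5 = 1/20, 1/4 · 1/10 = 1/40, 1/4 · 0 = 0, 1/4 · 0 = 0; these sum to 3/40.
Hence P(r = 2 | data) = (1/40) / (3/40) = 1/3.

0.3333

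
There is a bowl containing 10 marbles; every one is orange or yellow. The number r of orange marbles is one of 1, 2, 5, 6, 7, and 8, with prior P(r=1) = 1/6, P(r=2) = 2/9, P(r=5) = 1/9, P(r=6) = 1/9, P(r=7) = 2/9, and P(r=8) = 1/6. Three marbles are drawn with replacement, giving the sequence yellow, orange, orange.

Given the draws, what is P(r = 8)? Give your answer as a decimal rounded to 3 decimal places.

0.231

Under each hypothesis, the probability of the observed sequence is: P(data | r = 1) = (9/10)(1/10)(1/10) = 0.009; P(data | r = 2) = (8/10)(2/10)(2/10) = 0.032; P(data | r = 5) = (5/10)(5/10)(5/10) = 0.125; P(data | r = 6) = (4/10)(6/10)(6/10) = 0.144; P(data | r = 7) = (3/10)(7/10)(7/10) = 0.147; P(data | r = 8) = (2/10)(8/10)(8/10) = 0.128.
Weighting by the prior gives 1/6 · 0.009 = 0.0015, 2/9 · 0.032 = 0.0071111, 1/9 · 0.125 = 0.013889, 1/9 · 0.144 = 0.016, 2/9 · 0.147 = 0.032667, 1/6 · 0.128 = 0.021333; these sum to 0.0925.
Hence P(r = 8 | data) = (0.021333) / (0.0925) = 0.23063.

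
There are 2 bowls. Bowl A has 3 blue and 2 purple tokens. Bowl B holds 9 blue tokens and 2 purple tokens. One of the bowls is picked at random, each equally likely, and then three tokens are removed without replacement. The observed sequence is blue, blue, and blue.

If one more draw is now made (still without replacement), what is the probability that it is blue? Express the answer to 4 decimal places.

0.6269

For each hypothesis, P(data | H) works out to: P(data | bowl A) = (3/5)(2/4)(1/3) = 1/10; P(data | bowl B) = (9/11)(8/10)(7/9) = 28/55.
Multiplying each by its prior: 1/2 · 1/10 = 1/20, 1/2 · 28/55 = 14/55; with total 67/220.
Normalising, the posterior is P(bowl A | data) = 11/67, P(bowl B | data) = 56/67.
The predictive probability is P(blue next | data) = (0)(11/67) + (3/4)(56/67) = 42/67.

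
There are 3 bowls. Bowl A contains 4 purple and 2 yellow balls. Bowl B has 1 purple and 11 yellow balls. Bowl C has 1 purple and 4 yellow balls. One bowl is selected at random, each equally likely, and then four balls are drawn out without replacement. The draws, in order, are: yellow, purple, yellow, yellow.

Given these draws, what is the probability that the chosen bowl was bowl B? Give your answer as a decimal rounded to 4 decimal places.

0.2941

For each hypothesis, P(data | H) works out to: P(data | bowl A) = (2/6)(4/5)(1/4)(0/3) = 0; P(data | bowl B) = (11/12)(1/11)(10/10)(9/9) = 1/12; P(data | bowl C) = (4/5)(1/4)(3/3)(2/2) = 1/5.
The prior-weighted likelihoods are 1/3 · 0 = 0, 1/3 · 1/12 = 1/36, 1/3 · 1/5 = 1/15; summing to 17/180.
Therefore the posterior P(bowl B | data) = (1/36) / (17/180) = 5/17.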